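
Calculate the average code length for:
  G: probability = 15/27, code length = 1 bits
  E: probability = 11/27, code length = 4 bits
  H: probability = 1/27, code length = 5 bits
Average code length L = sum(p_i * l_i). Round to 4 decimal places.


Weighted contributions p_i * l_i:
  G: (15/27) * 1 = 15/27
  E: (11/27) * 4 = 44/27
  H: (1/27) * 5 = 5/27
Sum = (15 + 44 + 5)/27 = 64/27

L = 64/27 = 2.3704 bits/symbol


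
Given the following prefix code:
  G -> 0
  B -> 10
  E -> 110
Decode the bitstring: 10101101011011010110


Decoding step by step:
Bits 10 -> B
Bits 10 -> B
Bits 110 -> E
Bits 10 -> B
Bits 110 -> E
Bits 110 -> E
Bits 10 -> B
Bits 110 -> E


Decoded message: BBEBEEBE


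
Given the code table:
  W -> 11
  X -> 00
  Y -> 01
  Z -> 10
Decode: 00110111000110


Decoding:
00 -> X
11 -> W
01 -> Y
11 -> W
00 -> X
01 -> Y
10 -> Z


Result: XWYWXYZ


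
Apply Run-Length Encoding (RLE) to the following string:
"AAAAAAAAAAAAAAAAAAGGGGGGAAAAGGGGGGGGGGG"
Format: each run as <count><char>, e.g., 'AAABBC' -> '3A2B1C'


Scanning runs left to right:
  i=0: run of 'A' x 18 -> '18A'
  i=18: run of 'G' x 6 -> '6G'
  i=24: run of 'A' x 4 -> '4A'
  i=28: run of 'G' x 11 -> '11G'

RLE = 18A6G4A11G


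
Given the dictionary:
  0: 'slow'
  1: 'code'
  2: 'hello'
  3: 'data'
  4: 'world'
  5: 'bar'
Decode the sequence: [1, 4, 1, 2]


Look up each index in the dictionary:
  1 -> 'code'
  4 -> 'world'
  1 -> 'code'
  2 -> 'hello'

Decoded: "code world code hello"


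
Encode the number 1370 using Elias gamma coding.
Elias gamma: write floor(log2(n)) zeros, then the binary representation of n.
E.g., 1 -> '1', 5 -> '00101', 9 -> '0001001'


num_bits = floor(log2(1370)) + 1 = 11
leading_zeros = num_bits - 1 = 10
binary(1370) = 10101011010

Elias gamma(1370) = '0000000000' + '10101011010' = 000000000010101011010 (21 bits)


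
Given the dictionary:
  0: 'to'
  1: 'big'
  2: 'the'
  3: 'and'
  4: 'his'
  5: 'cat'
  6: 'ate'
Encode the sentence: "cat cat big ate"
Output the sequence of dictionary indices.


Look up each word in the dictionary:
  'cat' -> 5
  'cat' -> 5
  'big' -> 1
  'ate' -> 6

Encoded: [5, 5, 1, 6]


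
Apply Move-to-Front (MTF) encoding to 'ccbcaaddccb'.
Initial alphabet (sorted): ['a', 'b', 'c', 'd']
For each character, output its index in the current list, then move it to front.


MTF encoding:
'c': index 2 in ['a', 'b', 'c', 'd'] -> ['c', 'a', 'b', 'd']
'c': index 0 in ['c', 'a', 'b', 'd'] -> ['c', 'a', 'b', 'd']
'b': index 2 in ['c', 'a', 'b', 'd'] -> ['b', 'c', 'a', 'd']
'c': index 1 in ['b', 'c', 'a', 'd'] -> ['c', 'b', 'a', 'd']
'a': index 2 in ['c', 'b', 'a', 'd'] -> ['a', 'c', 'b', 'd']
'a': index 0 in ['a', 'c', 'b', 'd'] -> ['a', 'c', 'b', 'd']
'd': index 3 in ['a', 'c', 'b', 'd'] -> ['d', 'a', 'c', 'b']
'd': index 0 in ['d', 'a', 'c', 'b'] -> ['d', 'a', 'c', 'b']
'c': index 2 in ['d', 'a', 'c', 'b'] -> ['c', 'd', 'a', 'b']
'c': index 0 in ['c', 'd', 'a', 'b'] -> ['c', 'd', 'a', 'b']
'b': index 3 in ['c', 'd', 'a', 'b'] -> ['b', 'c', 'd', 'a']


Output: [2, 0, 2, 1, 2, 0, 3, 0, 2, 0, 3]


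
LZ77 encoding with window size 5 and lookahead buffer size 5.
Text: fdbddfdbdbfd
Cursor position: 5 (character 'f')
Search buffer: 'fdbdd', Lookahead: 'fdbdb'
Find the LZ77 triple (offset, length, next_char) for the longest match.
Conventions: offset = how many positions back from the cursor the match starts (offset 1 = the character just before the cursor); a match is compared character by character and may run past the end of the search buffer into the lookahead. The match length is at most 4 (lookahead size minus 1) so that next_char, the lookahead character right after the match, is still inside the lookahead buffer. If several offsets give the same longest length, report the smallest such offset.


Try each offset into the search buffer:
  offset=1 (pos 4, char 'd'): match length 0
  offset=2 (pos 3, char 'd'): match length 0
  offset=3 (pos 2, char 'b'): match length 0
  offset=4 (pos 1, char 'd'): match length 0
  offset=5 (pos 0, char 'f'): match length 4
Longest match has length 4 at offset 5.
next_char = character at position 5 + 4 = 9 -> 'b'

Best match: offset=5, length=4 (matching 'fdbd' starting at position 0)
LZ77 triple: (5, 4, 'b')


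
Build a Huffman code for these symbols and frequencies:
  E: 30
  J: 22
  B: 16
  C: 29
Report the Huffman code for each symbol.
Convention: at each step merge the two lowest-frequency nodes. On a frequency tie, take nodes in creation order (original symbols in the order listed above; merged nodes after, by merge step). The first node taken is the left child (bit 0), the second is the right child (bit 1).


Huffman tree construction:
Step 1: Merge B(16) + J(22) = 38
Step 2: Merge C(29) + E(30) = 59
Step 3: Merge (B+J)(38) + (C+E)(59) = 97
Read each symbol's code off the tree from the root (left child = 0, right child = 1).

Codes:
  E: 11 (length 2)
  J: 01 (length 2)
  B: 00 (length 2)
  C: 10 (length 2)
Average code length: 194/97 = 2.0000 bits/symbol


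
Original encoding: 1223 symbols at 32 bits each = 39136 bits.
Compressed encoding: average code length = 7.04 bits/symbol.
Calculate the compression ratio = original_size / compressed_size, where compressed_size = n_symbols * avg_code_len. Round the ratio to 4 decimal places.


original_size = n_symbols * orig_bits = 1223 * 32 = 39136 bits
compressed_size = n_symbols * avg_code_len = 1223 * 7.04 = 8609.92 bits
ratio = original_size / compressed_size = 39136 / 8609.92 = 4.5455

Compression ratio = 4.5455


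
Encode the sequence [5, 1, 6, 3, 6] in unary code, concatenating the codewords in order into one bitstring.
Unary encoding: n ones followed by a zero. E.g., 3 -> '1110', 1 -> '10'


Encode each number as n ones followed by a terminating 0:
  5 -> 111110 (6 bits)
  1 -> 10 (2 bits)
  6 -> 1111110 (7 bits)
  3 -> 1110 (4 bits)
  6 -> 1111110 (7 bits)
Total length = 6 + 2 + 7 + 4 + 7 = 26 bits.

Unary([5, 1, 6, 3, 6]) = 11111010111111011101111110 (26 bits)


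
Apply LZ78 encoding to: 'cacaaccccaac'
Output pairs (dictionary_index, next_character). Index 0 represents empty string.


LZ78 encoding steps:
Dictionary: {0: ''}
Step 1: w='' (idx 0), next='c' -> output (0, 'c'), add 'c' as idx 1
Step 2: w='' (idx 0), next='a' -> output (0, 'a'), add 'a' as idx 2
Step 3: w='c' (idx 1), next='a' -> output (1, 'a'), add 'ca' as idx 3
Step 4: w='a' (idx 2), next='c' -> output (2, 'c'), add 'ac' as idx 4
Step 5: w='c' (idx 1), next='c' -> output (1, 'c'), add 'cc' as idx 5
Step 6: w='ca' (idx 3), next='a' -> output (3, 'a'), add 'caa' as idx 6
Step 7: w='c' (idx 1), end of input -> output (1, '')


Encoded: [(0, 'c'), (0, 'a'), (1, 'a'), (2, 'c'), (1, 'c'), (3, 'a'), (1, '')]


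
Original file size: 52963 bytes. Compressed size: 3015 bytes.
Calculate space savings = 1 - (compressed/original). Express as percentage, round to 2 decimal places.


ratio = compressed/original = 3015/52963 = 0.056927
savings = 1 - ratio = 1 - 0.056927 = 0.943073
as a percentage: 0.943073 * 100 = 94.31%

Space savings = 1 - 3015/52963 = 94.31%


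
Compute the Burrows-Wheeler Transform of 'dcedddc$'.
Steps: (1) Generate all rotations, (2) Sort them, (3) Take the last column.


Rotations (sorted):
  0: $dcedddc -> last char: c
  1: c$dceddd -> last char: d
  2: cedddc$d -> last char: d
  3: dc$dcedd -> last char: d
  4: dcedddc$ -> last char: $
  5: ddc$dced -> last char: d
  6: dddc$dce -> last char: e
  7: edddc$dc -> last char: c


BWT = cddd$dec


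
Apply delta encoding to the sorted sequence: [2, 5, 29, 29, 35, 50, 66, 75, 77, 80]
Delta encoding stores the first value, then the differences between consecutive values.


First value: 2
Deltas:
  5 - 2 = 3
  29 - 5 = 24
  29 - 29 = 0
  35 - 29 = 6
  50 - 35 = 15
  66 - 50 = 16
  75 - 66 = 9
  77 - 75 = 2
  80 - 77 = 3


Delta encoded: [2, 3, 24, 0, 6, 15, 16, 9, 2, 3]


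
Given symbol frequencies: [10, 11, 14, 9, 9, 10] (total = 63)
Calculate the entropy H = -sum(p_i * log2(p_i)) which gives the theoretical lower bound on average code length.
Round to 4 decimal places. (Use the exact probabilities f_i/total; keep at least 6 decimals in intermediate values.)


Per-symbol terms -p_i * log2(p_i) with p_i = f_i/63:
  p = 10/63 = 0.158730: log2(p) = -2.655352, -p*log2(p) = 0.421484
  p = 11/63 = 0.174603: log2(p) = -2.517848, -p*log2(p) = 0.439624
  p = 14/63 = 0.222222: log2(p) = -2.169925, -p*log2(p) = 0.482206
  p = 9/63 = 0.142857: log2(p) = -2.807355, -p*log2(p) = 0.401051
  p = 9/63 = 0.142857: log2(p) = -2.807355, -p*log2(p) = 0.401051
  p = 10/63 = 0.158730: log2(p) = -2.655352, -p*log2(p) = 0.421484
H = 0.421484 + 0.439624 + 0.482206 + 0.401051 + 0.401051 + 0.421484 = 2.566900

H = 2.5669 bits/symbol


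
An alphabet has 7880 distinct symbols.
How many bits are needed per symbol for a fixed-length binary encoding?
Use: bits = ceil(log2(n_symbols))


log2(7880) = 12.944
Bracket: 2^12 = 4096 < 7880 <= 2^13 = 8192
So ceil(log2(7880)) = 13

bits = ceil(log2(7880)) = ceil(12.944) = 13 bits


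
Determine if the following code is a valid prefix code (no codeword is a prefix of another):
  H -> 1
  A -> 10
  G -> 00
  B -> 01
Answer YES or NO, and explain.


Checking each pair (does one codeword prefix another?):
  H='1' vs A='10': prefix -- VIOLATION

NO -- this is NOT a valid prefix code. H (1) is a prefix of A (10).


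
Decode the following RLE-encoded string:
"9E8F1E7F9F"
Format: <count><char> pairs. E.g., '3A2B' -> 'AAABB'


Expanding each <count><char> pair:
  9E -> 'EEEEEEEEE'
  8F -> 'FFFFFFFF'
  1E -> 'E'
  7F -> 'FFFFFFF'
  9F -> 'FFFFFFFFF'

Decoded = EEEEEEEEEFFFFFFFFEFFFFFFFFFFFFFFFF


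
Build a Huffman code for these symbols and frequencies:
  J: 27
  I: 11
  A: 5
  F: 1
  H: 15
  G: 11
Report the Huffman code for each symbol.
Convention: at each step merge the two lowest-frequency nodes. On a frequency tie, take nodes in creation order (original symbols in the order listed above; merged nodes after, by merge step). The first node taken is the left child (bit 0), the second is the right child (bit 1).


Huffman tree construction:
Step 1: Merge F(1) + A(5) = 6
Step 2: Merge (F+A)(6) + I(11) = 17
Step 3: Merge G(11) + H(15) = 26
Step 4: Merge ((F+A)+I)(17) + (G+H)(26) = 43
Step 5: Merge J(27) + (((F+A)+I)+(G+H))(43) = 70
Read each symbol's code off the tree from the root (left child = 0, right child = 1).

Codes:
  J: 0 (length 1)
  I: 101 (length 3)
  A: 1001 (length 4)
  F: 1000 (length 4)
  H: 111 (length 3)
  G: 110 (length 3)
Average code length: 162/70 = 2.3143 bits/symbol


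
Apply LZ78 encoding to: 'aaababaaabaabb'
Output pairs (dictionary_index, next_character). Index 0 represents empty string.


LZ78 encoding steps:
Dictionary: {0: ''}
Step 1: w='' (idx 0), next='a' -> output (0, 'a'), add 'a' as idx 1
Step 2: w='a' (idx 1), next='a' -> output (1, 'a'), add 'aa' as idx 2
Step 3: w='' (idx 0), next='b' -> output (0, 'b'), add 'b' as idx 3
Step 4: w='a' (idx 1), next='b' -> output (1, 'b'), add 'ab' as idx 4
Step 5: w='aa' (idx 2), next='a' -> output (2, 'a'), add 'aaa' as idx 5
Step 6: w='b' (idx 3), next='a' -> output (3, 'a'), add 'ba' as idx 6
Step 7: w='ab' (idx 4), next='b' -> output (4, 'b'), add 'abb' as idx 7


Encoded: [(0, 'a'), (1, 'a'), (0, 'b'), (1, 'b'), (2, 'a'), (3, 'a'), (4, 'b')]


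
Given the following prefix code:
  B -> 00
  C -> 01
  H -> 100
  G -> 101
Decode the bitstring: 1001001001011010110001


Decoding step by step:
Bits 100 -> H
Bits 100 -> H
Bits 100 -> H
Bits 101 -> G
Bits 101 -> G
Bits 01 -> C
Bits 100 -> H
Bits 01 -> C


Decoded message: HHHGGCHC


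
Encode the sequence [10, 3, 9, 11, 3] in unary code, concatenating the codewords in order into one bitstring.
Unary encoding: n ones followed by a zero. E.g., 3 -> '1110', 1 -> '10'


Encode each number as n ones followed by a terminating 0:
  10 -> 11111111110 (11 bits)
  3 -> 1110 (4 bits)
  9 -> 1111111110 (10 bits)
  11 -> 111111111110 (12 bits)
  3 -> 1110 (4 bits)
Total length = 11 + 4 + 10 + 12 + 4 = 41 bits.

Unary([10, 3, 9, 11, 3]) = 11111111110111011111111101111111111101110 (41 bits)


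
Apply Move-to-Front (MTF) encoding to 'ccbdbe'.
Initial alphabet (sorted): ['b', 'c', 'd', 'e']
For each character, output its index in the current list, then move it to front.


MTF encoding:
'c': index 1 in ['b', 'c', 'd', 'e'] -> ['c', 'b', 'd', 'e']
'c': index 0 in ['c', 'b', 'd', 'e'] -> ['c', 'b', 'd', 'e']
'b': index 1 in ['c', 'b', 'd', 'e'] -> ['b', 'c', 'd', 'e']
'd': index 2 in ['b', 'c', 'd', 'e'] -> ['d', 'b', 'c', 'e']
'b': index 1 in ['d', 'b', 'c', 'e'] -> ['b', 'd', 'c', 'e']
'e': index 3 in ['b', 'd', 'c', 'e'] -> ['e', 'b', 'd', 'c']


Output: [1, 0, 1, 2, 1, 3]


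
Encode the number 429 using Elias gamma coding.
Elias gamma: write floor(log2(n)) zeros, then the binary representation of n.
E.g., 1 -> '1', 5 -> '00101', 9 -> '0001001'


num_bits = floor(log2(429)) + 1 = 9
leading_zeros = num_bits - 1 = 8
binary(429) = 110101101

Elias gamma(429) = '00000000' + '110101101' = 00000000110101101 (17 bits)


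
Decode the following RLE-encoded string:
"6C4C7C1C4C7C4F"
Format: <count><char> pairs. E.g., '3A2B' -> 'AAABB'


Expanding each <count><char> pair:
  6C -> 'CCCCCC'
  4C -> 'CCCC'
  7C -> 'CCCCCCC'
  1C -> 'C'
  4C -> 'CCCC'
  7C -> 'CCCCCCC'
  4F -> 'FFFF'

Decoded = CCCCCCCCCCCCCCCCCCCCCCCCCCCCCFFFF


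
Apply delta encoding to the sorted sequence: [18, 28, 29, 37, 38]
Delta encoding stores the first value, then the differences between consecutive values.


First value: 18
Deltas:
  28 - 18 = 10
  29 - 28 = 1
  37 - 29 = 8
  38 - 37 = 1


Delta encoded: [18, 10, 1, 8, 1]


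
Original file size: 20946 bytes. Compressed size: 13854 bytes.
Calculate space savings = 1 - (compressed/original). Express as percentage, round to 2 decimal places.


ratio = compressed/original = 13854/20946 = 0.661415
savings = 1 - ratio = 1 - 0.661415 = 0.338585
as a percentage: 0.338585 * 100 = 33.86%

Space savings = 1 - 13854/20946 = 33.86%


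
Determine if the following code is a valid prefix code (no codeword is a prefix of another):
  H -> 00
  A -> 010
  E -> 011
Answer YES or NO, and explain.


Checking each pair (does one codeword prefix another?):
  H='00' vs A='010': no prefix
  H='00' vs E='011': no prefix
  A='010' vs H='00': no prefix
  A='010' vs E='011': no prefix
  E='011' vs H='00': no prefix
  E='011' vs A='010': no prefix
No violation found over all pairs.

YES -- this is a valid prefix code. No codeword is a prefix of any other codeword.


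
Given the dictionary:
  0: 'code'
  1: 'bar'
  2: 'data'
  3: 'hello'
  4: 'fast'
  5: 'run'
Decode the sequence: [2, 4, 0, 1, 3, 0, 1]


Look up each index in the dictionary:
  2 -> 'data'
  4 -> 'fast'
  0 -> 'code'
  1 -> 'bar'
  3 -> 'hello'
  0 -> 'code'
  1 -> 'bar'

Decoded: "data fast code bar hello code bar"


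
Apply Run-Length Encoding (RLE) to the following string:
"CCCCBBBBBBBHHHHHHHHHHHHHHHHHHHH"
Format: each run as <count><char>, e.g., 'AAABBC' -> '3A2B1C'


Scanning runs left to right:
  i=0: run of 'C' x 4 -> '4C'
  i=4: run of 'B' x 7 -> '7B'
  i=11: run of 'H' x 20 -> '20H'

RLE = 4C7B20H


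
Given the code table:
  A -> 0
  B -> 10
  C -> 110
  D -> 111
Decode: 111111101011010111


Decoding:
111 -> D
111 -> D
10 -> B
10 -> B
110 -> C
10 -> B
111 -> D


Result: DDBBCBD


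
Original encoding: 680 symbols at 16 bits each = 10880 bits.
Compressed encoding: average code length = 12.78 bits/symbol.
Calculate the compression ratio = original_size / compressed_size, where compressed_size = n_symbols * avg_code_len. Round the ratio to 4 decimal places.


original_size = n_symbols * orig_bits = 680 * 16 = 10880 bits
compressed_size = n_symbols * avg_code_len = 680 * 12.78 = 8690.4 bits
ratio = original_size / compressed_size = 10880 / 8690.4 = 1.252

Compression ratio = 1.252


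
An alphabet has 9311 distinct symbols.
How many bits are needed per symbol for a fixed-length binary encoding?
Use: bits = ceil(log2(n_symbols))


log2(9311) = 13.1847
Bracket: 2^13 = 8192 < 9311 <= 2^14 = 16384
So ceil(log2(9311)) = 14

bits = ceil(log2(9311)) = ceil(13.1847) = 14 bits


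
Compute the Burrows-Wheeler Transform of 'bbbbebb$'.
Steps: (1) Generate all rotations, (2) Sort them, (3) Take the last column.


Rotations (sorted):
  0: $bbbbebb -> last char: b
  1: b$bbbbeb -> last char: b
  2: bb$bbbbe -> last char: e
  3: bbbbebb$ -> last char: $
  4: bbbebb$b -> last char: b
  5: bbebb$bb -> last char: b
  6: bebb$bbb -> last char: b
  7: ebb$bbbb -> last char: b


BWT = bbe$bbbb


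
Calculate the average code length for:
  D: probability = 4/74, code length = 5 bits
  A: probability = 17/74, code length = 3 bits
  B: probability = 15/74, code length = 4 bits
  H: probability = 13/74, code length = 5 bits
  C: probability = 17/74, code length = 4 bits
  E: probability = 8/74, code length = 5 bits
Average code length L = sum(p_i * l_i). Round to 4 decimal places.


Weighted contributions p_i * l_i:
  D: (4/74) * 5 = 20/74
  A: (17/74) * 3 = 51/74
  B: (15/74) * 4 = 60/74
  H: (13/74) * 5 = 65/74
  C: (17/74) * 4 = 68/74
  E: (8/74) * 5 = 40/74
Sum = (20 + 51 + 60 + 65 + 68 + 40)/74 = 304/74

L = 304/74 = 4.1081 bits/symbol


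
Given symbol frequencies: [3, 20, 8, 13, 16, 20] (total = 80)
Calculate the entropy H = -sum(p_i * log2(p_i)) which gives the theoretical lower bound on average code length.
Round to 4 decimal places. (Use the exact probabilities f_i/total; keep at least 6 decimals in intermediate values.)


Per-symbol terms -p_i * log2(p_i) with p_i = f_i/80:
  p = 3/80 = 0.037500: log2(p) = -4.736966, -p*log2(p) = 0.177636
  p = 20/80 = 0.250000: log2(p) = -2.000000, -p*log2(p) = 0.500000
  p = 8/80 = 0.100000: log2(p) = -3.321928, -p*log2(p) = 0.332193
  p = 13/80 = 0.162500: log2(p) = -2.621488, -p*log2(p) = 0.425992
  p = 16/80 = 0.200000: log2(p) = -2.321928, -p*log2(p) = 0.464386
  p = 20/80 = 0.250000: log2(p) = -2.000000, -p*log2(p) = 0.500000
H = 0.177636 + 0.500000 + 0.332193 + 0.425992 + 0.464386 + 0.500000 = 2.400207

H = 2.4002 bits/symbol


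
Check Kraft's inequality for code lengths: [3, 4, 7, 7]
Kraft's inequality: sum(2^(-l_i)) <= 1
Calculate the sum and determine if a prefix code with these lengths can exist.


Sum = 2^(-3) + 2^(-4) + 2^(-7) + 2^(-7)
    = 0.125 + 0.0625 + 0.0078125 + 0.0078125
    = 26/128 = 0.203125
Since 0.203125 <= 1, Kraft's inequality IS satisfied.
A prefix code with these lengths CAN exist.

Kraft sum = 0.203125. Satisfied.


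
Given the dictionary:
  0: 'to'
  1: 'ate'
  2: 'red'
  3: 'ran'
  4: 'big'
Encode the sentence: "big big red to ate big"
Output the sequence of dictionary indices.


Look up each word in the dictionary:
  'big' -> 4
  'big' -> 4
  'red' -> 2
  'to' -> 0
  'ate' -> 1
  'big' -> 4

Encoded: [4, 4, 2, 0, 1, 4]


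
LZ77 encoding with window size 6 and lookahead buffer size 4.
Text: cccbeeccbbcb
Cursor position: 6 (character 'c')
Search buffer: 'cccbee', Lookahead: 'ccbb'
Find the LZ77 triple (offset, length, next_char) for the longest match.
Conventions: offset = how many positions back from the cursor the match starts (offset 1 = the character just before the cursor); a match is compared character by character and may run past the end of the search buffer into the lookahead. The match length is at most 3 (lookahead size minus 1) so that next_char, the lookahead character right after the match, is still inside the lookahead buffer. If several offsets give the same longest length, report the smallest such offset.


Try each offset into the search buffer:
  offset=1 (pos 5, char 'e'): match length 0
  offset=2 (pos 4, char 'e'): match length 0
  offset=3 (pos 3, char 'b'): match length 0
  offset=4 (pos 2, char 'c'): match length 1
  offset=5 (pos 1, char 'c'): match length 3
  offset=6 (pos 0, char 'c'): match length 2
Longest match has length 3 at offset 5.
next_char = character at position 6 + 3 = 9 -> 'b'

Best match: offset=5, length=3 (matching 'ccb' starting at position 1)
LZ77 triple: (5, 3, 'b')


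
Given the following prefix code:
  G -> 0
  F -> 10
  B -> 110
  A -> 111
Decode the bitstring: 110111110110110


Decoding step by step:
Bits 110 -> B
Bits 111 -> A
Bits 110 -> B
Bits 110 -> B
Bits 110 -> B


Decoded message: BABBB


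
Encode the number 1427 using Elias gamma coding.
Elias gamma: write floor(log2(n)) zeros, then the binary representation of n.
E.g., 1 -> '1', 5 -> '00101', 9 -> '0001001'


num_bits = floor(log2(1427)) + 1 = 11
leading_zeros = num_bits - 1 = 10
binary(1427) = 10110010011

Elias gamma(1427) = '0000000000' + '10110010011' = 000000000010110010011 (21 bits)


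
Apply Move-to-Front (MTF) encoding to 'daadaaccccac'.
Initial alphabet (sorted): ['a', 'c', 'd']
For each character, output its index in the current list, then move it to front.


MTF encoding:
'd': index 2 in ['a', 'c', 'd'] -> ['d', 'a', 'c']
'a': index 1 in ['d', 'a', 'c'] -> ['a', 'd', 'c']
'a': index 0 in ['a', 'd', 'c'] -> ['a', 'd', 'c']
'd': index 1 in ['a', 'd', 'c'] -> ['d', 'a', 'c']
'a': index 1 in ['d', 'a', 'c'] -> ['a', 'd', 'c']
'a': index 0 in ['a', 'd', 'c'] -> ['a', 'd', 'c']
'c': index 2 in ['a', 'd', 'c'] -> ['c', 'a', 'd']
'c': index 0 in ['c', 'a', 'd'] -> ['c', 'a', 'd']
'c': index 0 in ['c', 'a', 'd'] -> ['c', 'a', 'd']
'c': index 0 in ['c', 'a', 'd'] -> ['c', 'a', 'd']
'a': index 1 in ['c', 'a', 'd'] -> ['a', 'c', 'd']
'c': index 1 in ['a', 'c', 'd'] -> ['c', 'a', 'd']


Output: [2, 1, 0, 1, 1, 0, 2, 0, 0, 0, 1, 1]


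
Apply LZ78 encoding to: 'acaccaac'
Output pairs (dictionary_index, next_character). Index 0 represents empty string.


LZ78 encoding steps:
Dictionary: {0: ''}
Step 1: w='' (idx 0), next='a' -> output (0, 'a'), add 'a' as idx 1
Step 2: w='' (idx 0), next='c' -> output (0, 'c'), add 'c' as idx 2
Step 3: w='a' (idx 1), next='c' -> output (1, 'c'), add 'ac' as idx 3
Step 4: w='c' (idx 2), next='a' -> output (2, 'a'), add 'ca' as idx 4
Step 5: w='ac' (idx 3), end of input -> output (3, '')


Encoded: [(0, 'a'), (0, 'c'), (1, 'c'), (2, 'a'), (3, '')]


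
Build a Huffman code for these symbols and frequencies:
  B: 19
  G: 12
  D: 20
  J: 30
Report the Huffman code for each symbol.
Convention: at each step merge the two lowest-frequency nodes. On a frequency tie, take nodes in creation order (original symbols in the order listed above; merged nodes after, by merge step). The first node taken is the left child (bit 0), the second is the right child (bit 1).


Huffman tree construction:
Step 1: Merge G(12) + B(19) = 31
Step 2: Merge D(20) + J(30) = 50
Step 3: Merge (G+B)(31) + (D+J)(50) = 81
Read each symbol's code off the tree from the root (left child = 0, right child = 1).

Codes:
  B: 01 (length 2)
  G: 00 (length 2)
  D: 10 (length 2)
  J: 11 (length 2)
Average code length: 162/81 = 2.0000 bits/symbol


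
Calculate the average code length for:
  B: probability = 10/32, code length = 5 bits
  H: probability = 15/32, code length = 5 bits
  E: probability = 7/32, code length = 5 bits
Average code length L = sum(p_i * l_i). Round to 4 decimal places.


Weighted contributions p_i * l_i:
  B: (10/32) * 5 = 50/32
  H: (15/32) * 5 = 75/32
  E: (7/32) * 5 = 35/32
Sum = (50 + 75 + 35)/32 = 160/32

L = 160/32 = 5.0000 bits/symbol


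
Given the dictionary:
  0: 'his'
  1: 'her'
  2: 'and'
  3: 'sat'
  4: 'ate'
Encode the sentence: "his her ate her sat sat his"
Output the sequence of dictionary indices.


Look up each word in the dictionary:
  'his' -> 0
  'her' -> 1
  'ate' -> 4
  'her' -> 1
  'sat' -> 3
  'sat' -> 3
  'his' -> 0

Encoded: [0, 1, 4, 1, 3, 3, 0]


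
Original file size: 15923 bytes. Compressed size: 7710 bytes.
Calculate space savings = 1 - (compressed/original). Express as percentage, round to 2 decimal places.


ratio = compressed/original = 7710/15923 = 0.484205
savings = 1 - ratio = 1 - 0.484205 = 0.515795
as a percentage: 0.515795 * 100 = 51.58%

Space savings = 1 - 7710/15923 = 51.58%


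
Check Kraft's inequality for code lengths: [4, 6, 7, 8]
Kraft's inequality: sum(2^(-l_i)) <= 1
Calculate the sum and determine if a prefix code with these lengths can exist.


Sum = 2^(-4) + 2^(-6) + 2^(-7) + 2^(-8)
    = 0.0625 + 0.015625 + 0.0078125 + 0.00390625
    = 23/256 = 0.08984375
Since 0.08984375 <= 1, Kraft's inequality IS satisfied.
A prefix code with these lengths CAN exist.

Kraft sum = 0.08984375. Satisfied.


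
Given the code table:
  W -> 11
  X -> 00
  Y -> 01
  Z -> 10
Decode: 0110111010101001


Decoding:
01 -> Y
10 -> Z
11 -> W
10 -> Z
10 -> Z
10 -> Z
10 -> Z
01 -> Y


Result: YZWZZZZY


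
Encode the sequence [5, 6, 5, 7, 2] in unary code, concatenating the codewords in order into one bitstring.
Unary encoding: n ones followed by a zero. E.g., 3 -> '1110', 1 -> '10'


Encode each number as n ones followed by a terminating 0:
  5 -> 111110 (6 bits)
  6 -> 1111110 (7 bits)
  5 -> 111110 (6 bits)
  7 -> 11111110 (8 bits)
  2 -> 110 (3 bits)
Total length = 6 + 7 + 6 + 8 + 3 = 30 bits.

Unary([5, 6, 5, 7, 2]) = 111110111111011111011111110110 (30 bits)


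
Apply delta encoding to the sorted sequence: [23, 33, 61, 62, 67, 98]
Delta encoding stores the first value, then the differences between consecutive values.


First value: 23
Deltas:
  33 - 23 = 10
  61 - 33 = 28
  62 - 61 = 1
  67 - 62 = 5
  98 - 67 = 31


Delta encoded: [23, 10, 28, 1, 5, 31]


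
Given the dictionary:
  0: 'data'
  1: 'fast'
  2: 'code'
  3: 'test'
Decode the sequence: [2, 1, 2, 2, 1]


Look up each index in the dictionary:
  2 -> 'code'
  1 -> 'fast'
  2 -> 'code'
  2 -> 'code'
  1 -> 'fast'

Decoded: "code fast code code fast"


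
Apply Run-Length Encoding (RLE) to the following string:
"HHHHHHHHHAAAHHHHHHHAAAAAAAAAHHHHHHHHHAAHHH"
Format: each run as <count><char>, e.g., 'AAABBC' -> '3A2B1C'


Scanning runs left to right:
  i=0: run of 'H' x 9 -> '9H'
  i=9: run of 'A' x 3 -> '3A'
  i=12: run of 'H' x 7 -> '7H'
  i=19: run of 'A' x 9 -> '9A'
  i=28: run of 'H' x 9 -> '9H'
  i=37: run of 'A' x 2 -> '2A'
  i=39: run of 'H' x 3 -> '3H'

RLE = 9H3A7H9A9H2A3H


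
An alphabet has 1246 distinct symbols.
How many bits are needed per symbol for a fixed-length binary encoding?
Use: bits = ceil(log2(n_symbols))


log2(1246) = 10.2831
Bracket: 2^10 = 1024 < 1246 <= 2^11 = 2048
So ceil(log2(1246)) = 11

bits = ceil(log2(1246)) = ceil(10.2831) = 11 bits


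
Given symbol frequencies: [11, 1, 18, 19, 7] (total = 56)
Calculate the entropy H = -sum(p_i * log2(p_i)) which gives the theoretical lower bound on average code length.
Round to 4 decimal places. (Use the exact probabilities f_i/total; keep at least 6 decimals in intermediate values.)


Per-symbol terms -p_i * log2(p_i) with p_i = f_i/56:
  p = 11/56 = 0.196429: log2(p) = -2.347923, -p*log2(p) = 0.461199
  p = 1/56 = 0.017857: log2(p) = -5.807355, -p*log2(p) = 0.103703
  p = 18/56 = 0.321429: log2(p) = -1.637430, -p*log2(p) = 0.526317
  p = 19/56 = 0.339286: log2(p) = -1.559427, -p*log2(p) = 0.529091
  p = 7/56 = 0.125000: log2(p) = -3.000000, -p*log2(p) = 0.375000
H = 0.461199 + 0.103703 + 0.526317 + 0.529091 + 0.375000 = 1.995310

H = 1.9953 bits/symbol


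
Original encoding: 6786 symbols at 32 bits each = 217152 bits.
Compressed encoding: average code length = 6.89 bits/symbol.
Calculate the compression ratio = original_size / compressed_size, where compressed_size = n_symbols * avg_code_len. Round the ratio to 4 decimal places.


original_size = n_symbols * orig_bits = 6786 * 32 = 217152 bits
compressed_size = n_symbols * avg_code_len = 6786 * 6.89 = 46755.54 bits
ratio = original_size / compressed_size = 217152 / 46755.54 = 4.6444

Compression ratio = 4.6444


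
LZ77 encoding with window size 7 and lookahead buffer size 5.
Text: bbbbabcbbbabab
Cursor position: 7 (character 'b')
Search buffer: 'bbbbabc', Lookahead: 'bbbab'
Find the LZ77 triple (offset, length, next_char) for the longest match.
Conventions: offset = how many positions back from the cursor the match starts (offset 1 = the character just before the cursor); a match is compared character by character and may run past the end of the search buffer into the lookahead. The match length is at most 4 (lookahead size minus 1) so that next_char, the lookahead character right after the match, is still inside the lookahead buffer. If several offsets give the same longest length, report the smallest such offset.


Try each offset into the search buffer:
  offset=1 (pos 6, char 'c'): match length 0
  offset=2 (pos 5, char 'b'): match length 1
  offset=3 (pos 4, char 'a'): match length 0
  offset=4 (pos 3, char 'b'): match length 1
  offset=5 (pos 2, char 'b'): match length 2
  offset=6 (pos 1, char 'b'): match length 4
  offset=7 (pos 0, char 'b'): match length 3
Longest match has length 4 at offset 6.
next_char = character at position 7 + 4 = 11 -> 'b'

Best match: offset=6, length=4 (matching 'bbba' starting at position 1)
LZ77 triple: (6, 4, 'b')


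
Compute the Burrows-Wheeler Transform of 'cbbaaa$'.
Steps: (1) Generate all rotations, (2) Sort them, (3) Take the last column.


Rotations (sorted):
  0: $cbbaaa -> last char: a
  1: a$cbbaa -> last char: a
  2: aa$cbba -> last char: a
  3: aaa$cbb -> last char: b
  4: baaa$cb -> last char: b
  5: bbaaa$c -> last char: c
  6: cbbaaa$ -> last char: $


BWT = aaabbc$


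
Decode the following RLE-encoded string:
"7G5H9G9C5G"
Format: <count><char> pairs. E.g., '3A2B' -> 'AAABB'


Expanding each <count><char> pair:
  7G -> 'GGGGGGG'
  5H -> 'HHHHH'
  9G -> 'GGGGGGGGG'
  9C -> 'CCCCCCCCC'
  5G -> 'GGGGG'

Decoded = GGGGGGGHHHHHGGGGGGGGGCCCCCCCCCGGGGG


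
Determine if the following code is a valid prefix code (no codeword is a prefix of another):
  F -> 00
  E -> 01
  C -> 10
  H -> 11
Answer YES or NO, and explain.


Checking each pair (does one codeword prefix another?):
  F='00' vs E='01': no prefix
  F='00' vs C='10': no prefix
  F='00' vs H='11': no prefix
  E='01' vs F='00': no prefix
  E='01' vs C='10': no prefix
  E='01' vs H='11': no prefix
  C='10' vs F='00': no prefix
  C='10' vs E='01': no prefix
  C='10' vs H='11': no prefix
  H='11' vs F='00': no prefix
  H='11' vs E='01': no prefix
  H='11' vs C='10': no prefix
No violation found over all pairs.

YES -- this is a valid prefix code. No codeword is a prefix of any other codeword.


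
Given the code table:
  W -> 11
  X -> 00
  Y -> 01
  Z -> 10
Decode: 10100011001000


Decoding:
10 -> Z
10 -> Z
00 -> X
11 -> W
00 -> X
10 -> Z
00 -> X


Result: ZZXWXZX


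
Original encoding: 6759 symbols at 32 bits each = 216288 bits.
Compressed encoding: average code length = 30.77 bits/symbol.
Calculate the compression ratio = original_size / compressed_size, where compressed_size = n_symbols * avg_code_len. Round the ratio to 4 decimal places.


original_size = n_symbols * orig_bits = 6759 * 32 = 216288 bits
compressed_size = n_symbols * avg_code_len = 6759 * 30.77 = 207974.43 bits
ratio = original_size / compressed_size = 216288 / 207974.43 = 1.04

Compression ratio = 1.04


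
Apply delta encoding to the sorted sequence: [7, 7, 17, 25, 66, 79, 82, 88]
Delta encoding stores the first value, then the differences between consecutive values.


First value: 7
Deltas:
  7 - 7 = 0
  17 - 7 = 10
  25 - 17 = 8
  66 - 25 = 41
  79 - 66 = 13
  82 - 79 = 3
  88 - 82 = 6


Delta encoded: [7, 0, 10, 8, 41, 13, 3, 6]


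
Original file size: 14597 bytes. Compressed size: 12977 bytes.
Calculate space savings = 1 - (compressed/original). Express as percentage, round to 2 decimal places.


ratio = compressed/original = 12977/14597 = 0.889018
savings = 1 - ratio = 1 - 0.889018 = 0.110982
as a percentage: 0.110982 * 100 = 11.1%

Space savings = 1 - 12977/14597 = 11.1%


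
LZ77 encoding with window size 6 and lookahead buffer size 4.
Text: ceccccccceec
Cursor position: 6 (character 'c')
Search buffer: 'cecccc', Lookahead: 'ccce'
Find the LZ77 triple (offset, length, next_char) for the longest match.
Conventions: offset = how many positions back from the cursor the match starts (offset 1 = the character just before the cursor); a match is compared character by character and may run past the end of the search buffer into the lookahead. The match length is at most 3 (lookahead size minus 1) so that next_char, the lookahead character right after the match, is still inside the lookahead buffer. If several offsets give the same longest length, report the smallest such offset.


Try each offset into the search buffer:
  offset=1 (pos 5, char 'c'): match length 3
  offset=2 (pos 4, char 'c'): match length 3
  offset=3 (pos 3, char 'c'): match length 3
  offset=4 (pos 2, char 'c'): match length 3
  offset=5 (pos 1, char 'e'): match length 0
  offset=6 (pos 0, char 'c'): match length 1
Longest match has length 3, found at offsets 1, 2, 3, 4; take the smallest, offset 1.
next_char = character at position 6 + 3 = 9 -> 'e'

Best match: offset=1, length=3 (matching 'ccc' starting at position 5)
LZ77 triple: (1, 3, 'e')


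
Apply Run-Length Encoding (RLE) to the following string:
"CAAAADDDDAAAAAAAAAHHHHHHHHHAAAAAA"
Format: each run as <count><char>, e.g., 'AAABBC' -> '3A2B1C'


Scanning runs left to right:
  i=0: run of 'C' x 1 -> '1C'
  i=1: run of 'A' x 4 -> '4A'
  i=5: run of 'D' x 4 -> '4D'
  i=9: run of 'A' x 9 -> '9A'
  i=18: run of 'H' x 9 -> '9H'
  i=27: run of 'A' x 6 -> '6A'

RLE = 1C4A4D9A9H6A


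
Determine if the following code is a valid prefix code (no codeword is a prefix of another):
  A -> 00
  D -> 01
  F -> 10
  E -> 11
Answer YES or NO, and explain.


Checking each pair (does one codeword prefix another?):
  A='00' vs D='01': no prefix
  A='00' vs F='10': no prefix
  A='00' vs E='11': no prefix
  D='01' vs A='00': no prefix
  D='01' vs F='10': no prefix
  D='01' vs E='11': no prefix
  F='10' vs A='00': no prefix
  F='10' vs D='01': no prefix
  F='10' vs E='11': no prefix
  E='11' vs A='00': no prefix
  E='11' vs D='01': no prefix
  E='11' vs F='10': no prefix
No violation found over all pairs.

YES -- this is a valid prefix code. No codeword is a prefix of any other codeword.


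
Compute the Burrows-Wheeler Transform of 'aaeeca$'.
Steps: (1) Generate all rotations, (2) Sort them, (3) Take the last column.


Rotations (sorted):
  0: $aaeeca -> last char: a
  1: a$aaeec -> last char: c
  2: aaeeca$ -> last char: $
  3: aeeca$a -> last char: a
  4: ca$aaee -> last char: e
  5: eca$aae -> last char: e
  6: eeca$aa -> last char: a


BWT = ac$aeea


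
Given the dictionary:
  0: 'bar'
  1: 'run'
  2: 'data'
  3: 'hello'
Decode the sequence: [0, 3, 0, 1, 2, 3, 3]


Look up each index in the dictionary:
  0 -> 'bar'
  3 -> 'hello'
  0 -> 'bar'
  1 -> 'run'
  2 -> 'data'
  3 -> 'hello'
  3 -> 'hello'

Decoded: "bar hello bar run data hello hello"


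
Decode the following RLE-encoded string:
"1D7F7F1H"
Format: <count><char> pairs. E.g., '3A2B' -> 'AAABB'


Expanding each <count><char> pair:
  1D -> 'D'
  7F -> 'FFFFFFF'
  7F -> 'FFFFFFF'
  1H -> 'H'

Decoded = DFFFFFFFFFFFFFFH


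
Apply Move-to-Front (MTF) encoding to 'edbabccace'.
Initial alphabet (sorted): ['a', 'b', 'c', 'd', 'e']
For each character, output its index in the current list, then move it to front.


MTF encoding:
'e': index 4 in ['a', 'b', 'c', 'd', 'e'] -> ['e', 'a', 'b', 'c', 'd']
'd': index 4 in ['e', 'a', 'b', 'c', 'd'] -> ['d', 'e', 'a', 'b', 'c']
'b': index 3 in ['d', 'e', 'a', 'b', 'c'] -> ['b', 'd', 'e', 'a', 'c']
'a': index 3 in ['b', 'd', 'e', 'a', 'c'] -> ['a', 'b', 'd', 'e', 'c']
'b': index 1 in ['a', 'b', 'd', 'e', 'c'] -> ['b', 'a', 'd', 'e', 'c']
'c': index 4 in ['b', 'a', 'd', 'e', 'c'] -> ['c', 'b', 'a', 'd', 'e']
'c': index 0 in ['c', 'b', 'a', 'd', 'e'] -> ['c', 'b', 'a', 'd', 'e']
'a': index 2 in ['c', 'b', 'a', 'd', 'e'] -> ['a', 'c', 'b', 'd', 'e']
'c': index 1 in ['a', 'c', 'b', 'd', 'e'] -> ['c', 'a', 'b', 'd', 'e']
'e': index 4 in ['c', 'a', 'b', 'd', 'e'] -> ['e', 'c', 'a', 'b', 'd']


Output: [4, 4, 3, 3, 1, 4, 0, 2, 1, 4]


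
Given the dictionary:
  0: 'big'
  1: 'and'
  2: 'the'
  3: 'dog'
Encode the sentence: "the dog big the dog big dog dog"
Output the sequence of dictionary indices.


Look up each word in the dictionary:
  'the' -> 2
  'dog' -> 3
  'big' -> 0
  'the' -> 2
  'dog' -> 3
  'big' -> 0
  'dog' -> 3
  'dog' -> 3

Encoded: [2, 3, 0, 2, 3, 0, 3, 3]


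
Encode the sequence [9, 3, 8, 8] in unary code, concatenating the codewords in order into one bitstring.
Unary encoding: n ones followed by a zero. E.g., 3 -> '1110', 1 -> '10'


Encode each number as n ones followed by a terminating 0:
  9 -> 1111111110 (10 bits)
  3 -> 1110 (4 bits)
  8 -> 111111110 (9 bits)
  8 -> 111111110 (9 bits)
Total length = 10 + 4 + 9 + 9 = 32 bits.

Unary([9, 3, 8, 8]) = 11111111101110111111110111111110 (32 bits)


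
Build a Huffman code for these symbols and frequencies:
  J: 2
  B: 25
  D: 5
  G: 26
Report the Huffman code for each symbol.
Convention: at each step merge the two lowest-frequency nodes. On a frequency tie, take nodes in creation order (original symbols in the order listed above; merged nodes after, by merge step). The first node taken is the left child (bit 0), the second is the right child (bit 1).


Huffman tree construction:
Step 1: Merge J(2) + D(5) = 7
Step 2: Merge (J+D)(7) + B(25) = 32
Step 3: Merge G(26) + ((J+D)+B)(32) = 58
Read each symbol's code off the tree from the root (left child = 0, right child = 1).

Codes:
  J: 100 (length 3)
  B: 11 (length 2)
  D: 101 (length 3)
  G: 0 (length 1)
Average code length: 97/58 = 1.6724 bits/symbol


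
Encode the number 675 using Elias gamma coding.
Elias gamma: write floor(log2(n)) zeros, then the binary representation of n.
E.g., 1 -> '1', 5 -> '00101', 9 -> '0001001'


num_bits = floor(log2(675)) + 1 = 10
leading_zeros = num_bits - 1 = 9
binary(675) = 1010100011

Elias gamma(675) = '000000000' + '1010100011' = 0000000001010100011 (19 bits)


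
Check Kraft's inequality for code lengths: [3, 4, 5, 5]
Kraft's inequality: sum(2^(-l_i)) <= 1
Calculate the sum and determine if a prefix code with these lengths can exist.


Sum = 2^(-3) + 2^(-4) + 2^(-5) + 2^(-5)
    = 0.125 + 0.0625 + 0.03125 + 0.03125
    = 8/32 = 0.25
Since 0.25 <= 1, Kraft's inequality IS satisfied.
A prefix code with these lengths CAN exist.

Kraft sum = 0.25. Satisfied.


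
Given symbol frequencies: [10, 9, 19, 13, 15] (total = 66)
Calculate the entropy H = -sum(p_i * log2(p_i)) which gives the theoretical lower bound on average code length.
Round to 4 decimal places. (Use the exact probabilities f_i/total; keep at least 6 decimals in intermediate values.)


Per-symbol terms -p_i * log2(p_i) with p_i = f_i/66:
  p = 10/66 = 0.151515: log2(p) = -2.722466, -p*log2(p) = 0.412495
  p = 9/66 = 0.136364: log2(p) = -2.874469, -p*log2(p) = 0.391973
  p = 19/66 = 0.287879: log2(p) = -1.796467, -p*log2(p) = 0.517165
  p = 13/66 = 0.196970: log2(p) = -2.343954, -p*log2(p) = 0.461688
  p = 15/66 = 0.227273: log2(p) = -2.137504, -p*log2(p) = 0.485796
H = 0.412495 + 0.391973 + 0.517165 + 0.461688 + 0.485796 = 2.269117

H = 2.2691 bits/symbol


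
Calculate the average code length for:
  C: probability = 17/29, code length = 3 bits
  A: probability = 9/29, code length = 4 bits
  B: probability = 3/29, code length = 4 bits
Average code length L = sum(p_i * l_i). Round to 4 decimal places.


Weighted contributions p_i * l_i:
  C: (17/29) * 3 = 51/29
  A: (9/29) * 4 = 36/29
  B: (3/29) * 4 = 12/29
Sum = (51 + 36 + 12)/29 = 99/29

L = 99/29 = 3.4138 bits/symbol


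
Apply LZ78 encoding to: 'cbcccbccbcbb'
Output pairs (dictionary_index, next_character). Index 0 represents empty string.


LZ78 encoding steps:
Dictionary: {0: ''}
Step 1: w='' (idx 0), next='c' -> output (0, 'c'), add 'c' as idx 1
Step 2: w='' (idx 0), next='b' -> output (0, 'b'), add 'b' as idx 2
Step 3: w='c' (idx 1), next='c' -> output (1, 'c'), add 'cc' as idx 3
Step 4: w='c' (idx 1), next='b' -> output (1, 'b'), add 'cb' as idx 4
Step 5: w='cc' (idx 3), next='b' -> output (3, 'b'), add 'ccb' as idx 5
Step 6: w='cb' (idx 4), next='b' -> output (4, 'b'), add 'cbb' as idx 6


Encoded: [(0, 'c'), (0, 'b'), (1, 'c'), (1, 'b'), (3, 'b'), (4, 'b')]
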